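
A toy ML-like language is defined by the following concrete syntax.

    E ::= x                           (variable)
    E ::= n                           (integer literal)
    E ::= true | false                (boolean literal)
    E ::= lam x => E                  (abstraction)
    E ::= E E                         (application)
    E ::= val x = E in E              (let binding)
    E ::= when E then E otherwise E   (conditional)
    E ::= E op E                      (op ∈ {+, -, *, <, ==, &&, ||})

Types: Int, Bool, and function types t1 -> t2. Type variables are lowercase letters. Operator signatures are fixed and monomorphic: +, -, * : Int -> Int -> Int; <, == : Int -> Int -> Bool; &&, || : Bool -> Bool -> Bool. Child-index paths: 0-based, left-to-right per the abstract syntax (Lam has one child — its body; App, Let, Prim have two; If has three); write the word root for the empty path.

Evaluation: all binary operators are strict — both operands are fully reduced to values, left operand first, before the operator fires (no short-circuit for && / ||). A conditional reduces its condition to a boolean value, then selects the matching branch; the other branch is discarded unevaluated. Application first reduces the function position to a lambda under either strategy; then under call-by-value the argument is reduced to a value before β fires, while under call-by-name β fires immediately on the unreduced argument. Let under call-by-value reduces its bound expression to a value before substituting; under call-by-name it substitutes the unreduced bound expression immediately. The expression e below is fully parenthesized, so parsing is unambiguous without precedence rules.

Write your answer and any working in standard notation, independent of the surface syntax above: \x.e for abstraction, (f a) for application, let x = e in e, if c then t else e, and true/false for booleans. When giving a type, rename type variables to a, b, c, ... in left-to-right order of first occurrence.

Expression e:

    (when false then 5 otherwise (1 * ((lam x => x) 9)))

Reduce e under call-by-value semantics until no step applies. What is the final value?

Working:
step 0: (if false then 5 else (1 * ((\x.x) 9)))
step 1: [if@root] (1 * ((\x.x) 9))
step 2: [beta@1] (1 * 9)
step 3: [delta@root] 9

Answer: 9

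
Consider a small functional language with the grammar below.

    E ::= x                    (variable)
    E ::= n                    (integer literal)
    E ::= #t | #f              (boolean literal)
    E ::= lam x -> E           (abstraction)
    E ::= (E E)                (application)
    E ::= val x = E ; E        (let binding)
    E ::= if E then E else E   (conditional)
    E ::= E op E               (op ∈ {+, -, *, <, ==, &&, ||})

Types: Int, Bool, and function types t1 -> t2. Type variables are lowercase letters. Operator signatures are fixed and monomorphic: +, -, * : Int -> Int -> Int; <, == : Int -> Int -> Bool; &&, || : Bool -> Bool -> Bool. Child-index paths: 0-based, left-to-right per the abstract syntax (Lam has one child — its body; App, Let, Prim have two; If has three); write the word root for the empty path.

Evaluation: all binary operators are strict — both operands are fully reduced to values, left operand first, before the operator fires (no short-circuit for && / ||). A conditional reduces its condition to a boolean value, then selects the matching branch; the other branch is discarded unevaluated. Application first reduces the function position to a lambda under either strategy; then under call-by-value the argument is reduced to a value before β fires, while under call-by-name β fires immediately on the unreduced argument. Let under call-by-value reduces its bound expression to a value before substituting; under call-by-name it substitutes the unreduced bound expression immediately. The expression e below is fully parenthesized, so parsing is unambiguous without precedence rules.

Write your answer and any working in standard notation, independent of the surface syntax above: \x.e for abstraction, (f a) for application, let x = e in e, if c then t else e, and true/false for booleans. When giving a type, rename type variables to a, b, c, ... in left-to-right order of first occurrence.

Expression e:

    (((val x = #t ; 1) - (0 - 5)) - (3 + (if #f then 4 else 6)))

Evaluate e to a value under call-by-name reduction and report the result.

Derivation:
step 0: (((let x = true in 1) - (0 - 5)) - (3 + (if false then 4 else 6)))
step 1: [let@0.0] ((1 - (0 - 5)) - (3 + (if false then 4 else 6)))
step 2: [delta@0.1] ((1 - -5) - (3 + (if false then 4 else 6)))
step 3: [delta@0] (6 - (3 + (if false then 4 else 6)))
step 4: [if@1.1] (6 - (3 + 6))
step 5: [delta@1] (6 - 9)
step 6: [delta@root] -3

Answer: -3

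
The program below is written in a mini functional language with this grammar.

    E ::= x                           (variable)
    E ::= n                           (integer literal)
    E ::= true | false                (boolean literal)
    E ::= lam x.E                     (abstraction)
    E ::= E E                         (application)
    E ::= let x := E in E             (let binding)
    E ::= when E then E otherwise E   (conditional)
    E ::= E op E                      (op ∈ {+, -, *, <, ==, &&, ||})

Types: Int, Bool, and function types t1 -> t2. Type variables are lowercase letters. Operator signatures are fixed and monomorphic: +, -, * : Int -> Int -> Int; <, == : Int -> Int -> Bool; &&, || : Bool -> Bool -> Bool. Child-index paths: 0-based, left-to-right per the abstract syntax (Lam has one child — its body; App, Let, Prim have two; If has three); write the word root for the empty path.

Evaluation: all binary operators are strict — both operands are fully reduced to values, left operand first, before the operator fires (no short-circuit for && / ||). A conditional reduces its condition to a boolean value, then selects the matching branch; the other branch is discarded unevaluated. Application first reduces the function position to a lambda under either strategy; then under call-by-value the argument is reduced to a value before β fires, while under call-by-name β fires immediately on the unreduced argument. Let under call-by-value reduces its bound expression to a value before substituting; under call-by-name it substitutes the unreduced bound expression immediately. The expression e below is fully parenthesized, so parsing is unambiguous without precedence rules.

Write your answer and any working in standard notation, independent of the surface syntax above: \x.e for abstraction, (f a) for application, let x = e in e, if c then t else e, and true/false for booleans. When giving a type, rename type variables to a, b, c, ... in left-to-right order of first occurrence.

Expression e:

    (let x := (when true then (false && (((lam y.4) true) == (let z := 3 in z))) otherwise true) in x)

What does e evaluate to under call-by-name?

Working:
step 0: (let x = (if true then (false && (((\y.4) true) == (let z = 3 in z))) else true) in x)
step 1: [let@root] (if true then (false && (((\y.4) true) == (let z = 3 in z))) else true)
step 2: [if@root] (false && (((\y.4) true) == (let z = 3 in z)))
step 3: [beta@1.0] (false && (4 == (let z = 3 in z)))
step 4: [let@1.1] (false && (4 == 3))
step 5: [delta@1] (false && false)
step 6: [delta@root] false

Answer: false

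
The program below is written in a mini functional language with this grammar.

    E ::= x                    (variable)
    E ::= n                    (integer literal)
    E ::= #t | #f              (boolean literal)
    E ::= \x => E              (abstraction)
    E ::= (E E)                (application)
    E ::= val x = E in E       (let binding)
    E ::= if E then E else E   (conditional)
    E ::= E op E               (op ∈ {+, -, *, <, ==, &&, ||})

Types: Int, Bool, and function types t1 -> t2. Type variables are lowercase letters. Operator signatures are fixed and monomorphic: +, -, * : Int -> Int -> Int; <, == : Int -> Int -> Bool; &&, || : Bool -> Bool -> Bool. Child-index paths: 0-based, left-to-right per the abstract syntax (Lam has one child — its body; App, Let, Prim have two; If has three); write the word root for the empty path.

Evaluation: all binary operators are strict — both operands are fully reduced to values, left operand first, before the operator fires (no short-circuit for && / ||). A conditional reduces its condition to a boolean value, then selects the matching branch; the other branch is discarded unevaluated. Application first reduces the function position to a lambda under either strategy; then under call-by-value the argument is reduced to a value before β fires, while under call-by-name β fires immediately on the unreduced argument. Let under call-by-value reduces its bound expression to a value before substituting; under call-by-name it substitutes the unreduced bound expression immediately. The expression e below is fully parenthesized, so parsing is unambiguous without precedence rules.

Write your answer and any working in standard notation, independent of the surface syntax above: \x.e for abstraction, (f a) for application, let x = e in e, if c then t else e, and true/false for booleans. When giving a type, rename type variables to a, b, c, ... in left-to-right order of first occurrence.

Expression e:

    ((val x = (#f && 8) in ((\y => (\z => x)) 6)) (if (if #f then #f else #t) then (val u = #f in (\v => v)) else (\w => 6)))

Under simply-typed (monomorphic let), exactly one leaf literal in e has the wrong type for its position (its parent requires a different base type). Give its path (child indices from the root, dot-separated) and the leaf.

Answer: 0.0.1 : 8

Derivation:
  unify Bool ~ Bool
  unify Int ~ Bool
  FAIL: mismatch Int ~ Bool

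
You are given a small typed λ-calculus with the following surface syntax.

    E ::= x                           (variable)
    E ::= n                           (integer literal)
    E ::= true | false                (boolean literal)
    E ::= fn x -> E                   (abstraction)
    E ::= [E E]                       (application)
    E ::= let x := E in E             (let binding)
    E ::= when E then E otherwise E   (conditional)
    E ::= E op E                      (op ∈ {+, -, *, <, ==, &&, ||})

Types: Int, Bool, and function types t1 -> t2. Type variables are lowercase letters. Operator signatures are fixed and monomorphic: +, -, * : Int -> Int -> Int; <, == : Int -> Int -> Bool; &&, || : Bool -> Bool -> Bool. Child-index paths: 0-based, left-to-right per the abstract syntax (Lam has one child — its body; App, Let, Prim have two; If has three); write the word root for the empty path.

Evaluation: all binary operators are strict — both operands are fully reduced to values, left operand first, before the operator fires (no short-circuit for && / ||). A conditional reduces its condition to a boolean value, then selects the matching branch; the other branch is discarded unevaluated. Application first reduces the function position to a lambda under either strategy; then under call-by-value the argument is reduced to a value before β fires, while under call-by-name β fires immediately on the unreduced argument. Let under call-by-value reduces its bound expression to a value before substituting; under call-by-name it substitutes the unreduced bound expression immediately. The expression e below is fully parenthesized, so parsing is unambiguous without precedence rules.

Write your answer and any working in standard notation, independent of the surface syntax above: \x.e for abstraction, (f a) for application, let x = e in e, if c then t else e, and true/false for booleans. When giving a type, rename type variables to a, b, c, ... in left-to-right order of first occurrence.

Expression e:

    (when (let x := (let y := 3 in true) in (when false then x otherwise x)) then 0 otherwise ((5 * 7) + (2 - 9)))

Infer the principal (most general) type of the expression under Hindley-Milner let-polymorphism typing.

Working:
let y : Int
let x : Bool
  unify Bool ~ Bool
x : Bool
x : Bool
  unify Bool ~ Bool
  unify Bool ~ Bool
  unify Int ~ Int
  unify Int ~ Int
  unify Int ~ Int
  unify Int ~ Int
  unify Int ~ Int
  unify Int ~ Int
  unify Int ~ Int

Answer: Int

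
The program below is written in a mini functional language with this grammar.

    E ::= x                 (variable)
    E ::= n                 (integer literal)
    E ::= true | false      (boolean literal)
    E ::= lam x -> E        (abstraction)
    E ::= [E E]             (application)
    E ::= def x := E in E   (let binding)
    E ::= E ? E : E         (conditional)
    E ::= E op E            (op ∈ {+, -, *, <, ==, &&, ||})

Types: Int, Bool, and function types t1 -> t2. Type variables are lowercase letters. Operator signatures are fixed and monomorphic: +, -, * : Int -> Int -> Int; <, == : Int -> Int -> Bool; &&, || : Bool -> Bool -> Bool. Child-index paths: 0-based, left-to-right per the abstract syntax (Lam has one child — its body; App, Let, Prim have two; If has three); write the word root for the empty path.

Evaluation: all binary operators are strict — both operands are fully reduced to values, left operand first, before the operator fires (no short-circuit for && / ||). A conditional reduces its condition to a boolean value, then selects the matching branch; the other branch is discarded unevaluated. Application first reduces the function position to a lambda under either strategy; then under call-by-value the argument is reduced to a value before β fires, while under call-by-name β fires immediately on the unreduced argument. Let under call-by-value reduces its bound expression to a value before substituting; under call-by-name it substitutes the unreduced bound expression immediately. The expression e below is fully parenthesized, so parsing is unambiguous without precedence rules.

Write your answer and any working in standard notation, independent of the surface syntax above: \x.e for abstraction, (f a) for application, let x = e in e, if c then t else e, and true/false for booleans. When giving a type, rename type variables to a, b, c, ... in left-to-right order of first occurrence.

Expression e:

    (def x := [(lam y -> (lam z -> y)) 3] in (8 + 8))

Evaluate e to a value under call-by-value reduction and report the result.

Trace:
step 0: (let x = ((\y.(\z.y)) 3) in (8 + 8))
step 1: [beta@0] (let x = (\z.3) in (8 + 8))
step 2: [let@root] (8 + 8)
step 3: [delta@root] 16

Answer: 16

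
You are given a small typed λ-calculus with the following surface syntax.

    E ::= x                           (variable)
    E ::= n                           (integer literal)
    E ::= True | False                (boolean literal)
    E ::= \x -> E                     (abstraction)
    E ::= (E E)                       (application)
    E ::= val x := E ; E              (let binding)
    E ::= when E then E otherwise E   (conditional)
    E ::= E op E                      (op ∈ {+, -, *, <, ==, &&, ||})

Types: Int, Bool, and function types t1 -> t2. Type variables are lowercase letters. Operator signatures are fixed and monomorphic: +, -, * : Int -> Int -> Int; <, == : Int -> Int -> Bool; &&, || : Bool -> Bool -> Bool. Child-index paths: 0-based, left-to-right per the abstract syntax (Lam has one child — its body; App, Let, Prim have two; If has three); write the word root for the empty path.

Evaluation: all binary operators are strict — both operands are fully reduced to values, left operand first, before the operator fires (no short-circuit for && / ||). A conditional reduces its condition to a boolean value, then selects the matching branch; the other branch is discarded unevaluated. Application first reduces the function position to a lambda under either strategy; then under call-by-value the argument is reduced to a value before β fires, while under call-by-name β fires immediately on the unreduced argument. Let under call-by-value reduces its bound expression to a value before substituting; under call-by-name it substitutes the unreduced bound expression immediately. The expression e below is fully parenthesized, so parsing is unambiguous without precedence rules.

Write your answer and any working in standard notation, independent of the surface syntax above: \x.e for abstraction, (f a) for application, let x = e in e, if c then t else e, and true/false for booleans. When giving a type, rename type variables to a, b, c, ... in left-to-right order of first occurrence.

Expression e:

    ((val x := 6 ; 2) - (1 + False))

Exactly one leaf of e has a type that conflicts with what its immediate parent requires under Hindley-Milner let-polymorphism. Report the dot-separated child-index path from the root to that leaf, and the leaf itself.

Answer: 1.1 : false

Derivation:
let x : Int
  unify Int ~ Int
  unify Int ~ Int
  unify Bool ~ Int
  FAIL: mismatch Bool ~ Int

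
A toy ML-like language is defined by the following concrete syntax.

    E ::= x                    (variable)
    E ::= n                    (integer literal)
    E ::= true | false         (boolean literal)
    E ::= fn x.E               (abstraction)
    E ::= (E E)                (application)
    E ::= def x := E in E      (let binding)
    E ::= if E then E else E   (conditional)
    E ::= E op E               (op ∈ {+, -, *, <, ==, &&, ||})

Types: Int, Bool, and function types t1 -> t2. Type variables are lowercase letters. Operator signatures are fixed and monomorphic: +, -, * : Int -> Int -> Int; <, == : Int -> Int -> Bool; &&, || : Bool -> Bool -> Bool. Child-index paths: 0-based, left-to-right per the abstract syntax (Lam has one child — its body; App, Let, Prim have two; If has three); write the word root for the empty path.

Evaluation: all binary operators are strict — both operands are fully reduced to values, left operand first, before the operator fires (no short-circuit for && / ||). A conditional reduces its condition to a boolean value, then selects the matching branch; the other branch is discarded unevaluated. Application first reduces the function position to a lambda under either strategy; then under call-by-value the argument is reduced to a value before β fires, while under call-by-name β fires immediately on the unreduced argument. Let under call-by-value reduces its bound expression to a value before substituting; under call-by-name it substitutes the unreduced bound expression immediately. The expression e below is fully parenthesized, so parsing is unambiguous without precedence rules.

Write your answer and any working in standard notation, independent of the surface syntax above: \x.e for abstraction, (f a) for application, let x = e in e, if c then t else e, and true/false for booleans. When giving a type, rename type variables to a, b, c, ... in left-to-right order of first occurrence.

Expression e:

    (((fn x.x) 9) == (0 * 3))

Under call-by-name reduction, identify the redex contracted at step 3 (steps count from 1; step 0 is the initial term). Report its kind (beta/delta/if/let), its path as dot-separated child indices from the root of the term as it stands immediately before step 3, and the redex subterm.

Working:
step 0: (((\x.x) 9) == (0 * 3))
step 1: [beta@0] (9 == (0 * 3))
step 2: [delta@1] (9 == 0)
step 3: [delta@root] false

Answer: delta at root : (9 == 0)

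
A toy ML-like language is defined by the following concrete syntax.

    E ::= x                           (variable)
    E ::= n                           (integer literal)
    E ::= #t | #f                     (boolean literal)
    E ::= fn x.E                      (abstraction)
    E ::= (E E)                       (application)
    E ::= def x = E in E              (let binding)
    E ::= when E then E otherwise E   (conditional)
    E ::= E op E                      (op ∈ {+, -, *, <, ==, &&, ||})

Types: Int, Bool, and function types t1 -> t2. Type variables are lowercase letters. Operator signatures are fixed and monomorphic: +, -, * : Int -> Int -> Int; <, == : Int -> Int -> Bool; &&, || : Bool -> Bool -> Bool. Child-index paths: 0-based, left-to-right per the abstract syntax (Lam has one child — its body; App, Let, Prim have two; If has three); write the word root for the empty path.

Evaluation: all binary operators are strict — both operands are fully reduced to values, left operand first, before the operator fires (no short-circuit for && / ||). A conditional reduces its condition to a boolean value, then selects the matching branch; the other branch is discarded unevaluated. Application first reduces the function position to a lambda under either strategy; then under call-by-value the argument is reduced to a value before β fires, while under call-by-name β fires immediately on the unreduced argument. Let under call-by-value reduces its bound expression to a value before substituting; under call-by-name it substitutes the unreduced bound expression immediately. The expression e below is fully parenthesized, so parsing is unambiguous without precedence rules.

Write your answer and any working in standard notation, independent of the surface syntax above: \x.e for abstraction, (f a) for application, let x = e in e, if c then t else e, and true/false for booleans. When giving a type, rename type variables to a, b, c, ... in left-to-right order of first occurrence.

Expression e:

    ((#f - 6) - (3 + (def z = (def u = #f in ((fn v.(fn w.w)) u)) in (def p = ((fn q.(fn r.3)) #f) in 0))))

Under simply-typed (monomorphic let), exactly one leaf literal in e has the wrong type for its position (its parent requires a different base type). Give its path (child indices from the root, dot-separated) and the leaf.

Derivation:
  unify Bool ~ Int
  FAIL: mismatch Bool ~ Int

Answer: 0.0 : false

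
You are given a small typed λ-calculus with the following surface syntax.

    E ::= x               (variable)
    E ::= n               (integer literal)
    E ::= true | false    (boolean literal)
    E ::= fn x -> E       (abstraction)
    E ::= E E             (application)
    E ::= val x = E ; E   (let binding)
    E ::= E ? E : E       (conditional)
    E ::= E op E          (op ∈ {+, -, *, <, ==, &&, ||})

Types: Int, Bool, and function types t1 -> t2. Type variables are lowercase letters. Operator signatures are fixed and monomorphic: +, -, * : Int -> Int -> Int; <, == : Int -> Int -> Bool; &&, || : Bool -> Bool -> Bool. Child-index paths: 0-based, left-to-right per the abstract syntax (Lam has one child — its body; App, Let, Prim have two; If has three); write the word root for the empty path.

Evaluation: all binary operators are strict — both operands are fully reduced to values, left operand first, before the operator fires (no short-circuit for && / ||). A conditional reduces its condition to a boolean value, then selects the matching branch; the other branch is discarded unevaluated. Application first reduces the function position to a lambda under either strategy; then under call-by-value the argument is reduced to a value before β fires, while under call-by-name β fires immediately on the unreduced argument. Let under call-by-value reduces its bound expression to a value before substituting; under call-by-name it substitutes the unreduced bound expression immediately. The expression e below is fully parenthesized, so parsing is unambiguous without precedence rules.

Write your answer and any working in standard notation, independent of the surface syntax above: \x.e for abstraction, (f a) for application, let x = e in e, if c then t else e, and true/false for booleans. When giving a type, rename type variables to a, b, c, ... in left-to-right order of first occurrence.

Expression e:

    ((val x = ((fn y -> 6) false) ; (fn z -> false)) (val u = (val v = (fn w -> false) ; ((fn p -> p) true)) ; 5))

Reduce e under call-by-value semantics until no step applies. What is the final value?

Answer: false

Trace:
step 0: ((let x = ((\y.6) false) in (\z.false)) (let u = (let v = (\w.false) in ((\p.p) true)) in 5))
step 1: [beta@0.0] ((let x = 6 in (\z.false)) (let u = (let v = (\w.false) in ((\p.p) true)) in 5))
step 2: [let@0] ((\z.false) (let u = (let v = (\w.false) in ((\p.p) true)) in 5))
step 3: [let@1.0] ((\z.false) (let u = ((\p.p) true) in 5))
step 4: [beta@1.0] ((\z.false) (let u = true in 5))
step 5: [let@1] ((\z.false) 5)
step 6: [beta@root] false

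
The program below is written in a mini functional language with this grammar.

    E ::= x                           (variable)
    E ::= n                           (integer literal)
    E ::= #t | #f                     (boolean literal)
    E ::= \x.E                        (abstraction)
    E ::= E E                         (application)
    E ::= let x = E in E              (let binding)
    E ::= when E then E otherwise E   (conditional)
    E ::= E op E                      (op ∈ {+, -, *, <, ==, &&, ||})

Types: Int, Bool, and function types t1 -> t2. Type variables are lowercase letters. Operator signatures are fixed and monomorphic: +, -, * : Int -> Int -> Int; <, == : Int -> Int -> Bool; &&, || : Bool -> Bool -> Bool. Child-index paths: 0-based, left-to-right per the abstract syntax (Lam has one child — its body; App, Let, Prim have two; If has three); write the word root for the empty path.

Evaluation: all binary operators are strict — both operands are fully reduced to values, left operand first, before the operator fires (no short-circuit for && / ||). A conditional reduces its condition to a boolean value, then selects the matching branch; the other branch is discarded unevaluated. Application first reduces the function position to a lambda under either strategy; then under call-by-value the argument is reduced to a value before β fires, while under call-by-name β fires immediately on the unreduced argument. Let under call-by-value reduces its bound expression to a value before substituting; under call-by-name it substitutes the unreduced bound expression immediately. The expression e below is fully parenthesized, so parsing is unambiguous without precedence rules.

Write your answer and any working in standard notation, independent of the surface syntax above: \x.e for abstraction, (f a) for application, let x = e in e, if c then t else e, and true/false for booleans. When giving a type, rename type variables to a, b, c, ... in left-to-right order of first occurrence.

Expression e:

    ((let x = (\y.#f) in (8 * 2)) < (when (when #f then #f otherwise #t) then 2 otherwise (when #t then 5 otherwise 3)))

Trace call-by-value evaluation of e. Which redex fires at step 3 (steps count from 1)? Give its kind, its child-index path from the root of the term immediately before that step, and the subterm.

Working:
step 0: ((let x = (\y.false) in (8 * 2)) < (if (if false then false else true) then 2 else (if true then 5 else 3)))
step 1: [let@0] ((8 * 2) < (if (if false then false else true) then 2 else (if true then 5 else 3)))
step 2: [delta@0] (16 < (if (if false then false else true) then 2 else (if true then 5 else 3)))
step 3: [if@1.0] (16 < (if true then 2 else (if true then 5 else 3)))

Answer: if at 1.0 : (if false then false else true)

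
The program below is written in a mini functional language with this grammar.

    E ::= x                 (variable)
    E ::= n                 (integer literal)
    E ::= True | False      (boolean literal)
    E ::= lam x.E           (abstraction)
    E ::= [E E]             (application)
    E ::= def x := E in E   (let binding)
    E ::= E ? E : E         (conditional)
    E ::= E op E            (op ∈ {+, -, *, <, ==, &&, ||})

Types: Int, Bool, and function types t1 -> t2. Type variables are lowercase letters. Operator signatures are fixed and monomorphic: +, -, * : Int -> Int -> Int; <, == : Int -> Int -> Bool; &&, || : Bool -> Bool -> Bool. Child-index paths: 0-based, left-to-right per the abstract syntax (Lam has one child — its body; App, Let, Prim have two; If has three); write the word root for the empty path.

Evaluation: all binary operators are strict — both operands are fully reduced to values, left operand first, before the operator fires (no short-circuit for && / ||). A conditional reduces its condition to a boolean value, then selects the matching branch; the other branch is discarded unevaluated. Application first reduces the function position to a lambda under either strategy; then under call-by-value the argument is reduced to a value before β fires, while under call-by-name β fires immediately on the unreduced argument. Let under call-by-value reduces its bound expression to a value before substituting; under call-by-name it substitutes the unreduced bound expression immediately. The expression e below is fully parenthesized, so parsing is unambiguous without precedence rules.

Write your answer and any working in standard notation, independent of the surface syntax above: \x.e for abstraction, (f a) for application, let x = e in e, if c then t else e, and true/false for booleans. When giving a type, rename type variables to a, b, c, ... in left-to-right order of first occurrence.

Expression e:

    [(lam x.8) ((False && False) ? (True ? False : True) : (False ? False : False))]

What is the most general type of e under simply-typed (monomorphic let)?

Answer: Int

Trace:
\x._ : a -> Int
  unify Bool ~ Bool
  unify Bool ~ Bool
  unify Bool ~ Bool
  unify Bool ~ Bool
  unify Bool ~ Bool
  unify Bool ~ Bool
  unify Bool ~ Bool
  unify Bool ~ Bool
  unify a -> Int ~ Bool -> b
  unify a ~ Bool
  unify Int ~ b
_ _ : Int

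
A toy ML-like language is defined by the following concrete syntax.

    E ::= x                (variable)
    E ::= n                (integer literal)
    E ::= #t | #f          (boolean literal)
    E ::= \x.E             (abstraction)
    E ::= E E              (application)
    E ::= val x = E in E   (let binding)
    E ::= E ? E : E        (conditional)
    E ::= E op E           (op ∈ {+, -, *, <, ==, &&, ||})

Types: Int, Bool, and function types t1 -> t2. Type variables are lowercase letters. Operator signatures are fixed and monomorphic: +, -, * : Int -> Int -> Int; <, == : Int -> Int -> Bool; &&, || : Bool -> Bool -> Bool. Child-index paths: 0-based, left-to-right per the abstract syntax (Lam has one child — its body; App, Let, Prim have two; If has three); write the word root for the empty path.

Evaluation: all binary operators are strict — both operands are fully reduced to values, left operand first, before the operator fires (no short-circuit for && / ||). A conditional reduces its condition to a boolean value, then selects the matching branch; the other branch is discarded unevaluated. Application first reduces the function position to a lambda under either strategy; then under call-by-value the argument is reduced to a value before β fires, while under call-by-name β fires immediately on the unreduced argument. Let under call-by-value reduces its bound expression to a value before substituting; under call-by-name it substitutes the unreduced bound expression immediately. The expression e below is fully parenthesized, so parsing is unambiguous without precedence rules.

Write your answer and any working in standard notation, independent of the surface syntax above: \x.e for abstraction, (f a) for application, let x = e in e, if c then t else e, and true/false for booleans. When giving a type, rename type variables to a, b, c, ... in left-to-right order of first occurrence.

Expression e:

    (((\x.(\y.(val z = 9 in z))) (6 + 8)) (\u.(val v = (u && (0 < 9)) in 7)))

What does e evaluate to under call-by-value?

Answer: 9

Derivation:
step 0: (((\x.(\y.(let z = 9 in z))) (6 + 8)) (\u.(let v = (u && (0 < 9)) in 7)))
step 1: [delta@0.1] (((\x.(\y.(let z = 9 in z))) 14) (\u.(let v = (u && (0 < 9)) in 7)))
step 2: [beta@0] ((\y.(let z = 9 in z)) (\u.(let v = (u && (0 < 9)) in 7)))
step 3: [beta@root] (let z = 9 in z)
step 4: [let@root] 9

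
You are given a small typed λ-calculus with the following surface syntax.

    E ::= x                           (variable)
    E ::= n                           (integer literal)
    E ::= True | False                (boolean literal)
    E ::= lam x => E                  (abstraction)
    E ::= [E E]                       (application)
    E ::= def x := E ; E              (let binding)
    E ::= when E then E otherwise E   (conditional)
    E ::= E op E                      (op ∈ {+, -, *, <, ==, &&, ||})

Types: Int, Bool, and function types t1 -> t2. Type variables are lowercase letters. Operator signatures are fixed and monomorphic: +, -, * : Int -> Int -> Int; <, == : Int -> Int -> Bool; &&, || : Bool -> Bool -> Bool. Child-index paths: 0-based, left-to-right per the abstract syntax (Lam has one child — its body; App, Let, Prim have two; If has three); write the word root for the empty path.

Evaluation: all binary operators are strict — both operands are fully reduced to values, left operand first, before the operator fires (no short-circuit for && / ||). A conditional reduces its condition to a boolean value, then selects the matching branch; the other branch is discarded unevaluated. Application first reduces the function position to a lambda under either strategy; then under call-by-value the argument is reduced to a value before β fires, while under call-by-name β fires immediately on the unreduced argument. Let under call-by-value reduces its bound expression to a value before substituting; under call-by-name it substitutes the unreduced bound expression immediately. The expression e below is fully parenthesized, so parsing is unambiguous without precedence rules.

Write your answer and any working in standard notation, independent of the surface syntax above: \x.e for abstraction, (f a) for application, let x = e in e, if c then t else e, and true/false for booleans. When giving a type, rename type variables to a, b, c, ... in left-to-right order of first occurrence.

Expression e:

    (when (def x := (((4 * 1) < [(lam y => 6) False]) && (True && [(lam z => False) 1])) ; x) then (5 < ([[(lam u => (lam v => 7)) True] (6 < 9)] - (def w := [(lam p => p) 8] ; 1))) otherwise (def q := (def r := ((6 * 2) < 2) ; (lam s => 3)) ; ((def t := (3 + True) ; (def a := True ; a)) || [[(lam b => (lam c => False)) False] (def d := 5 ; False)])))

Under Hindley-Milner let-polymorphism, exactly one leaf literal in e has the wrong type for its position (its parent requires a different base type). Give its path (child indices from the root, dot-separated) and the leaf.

Answer: 2.1.0.0.1 : true

Derivation:
  unify Int ~ Int
  unify Int ~ Int
  unify Int ~ Int
\y._ : a -> Int
  unify a -> Int ~ Bool -> b
  unify a ~ Bool
  unify Int ~ b
_ _ : Int
  unify Int ~ Int
  unify Bool ~ Bool
  unify Bool ~ Bool
\z._ : c -> Bool
  unify c -> Bool ~ Int -> d
  unify c ~ Int
  unify Bool ~ d
_ _ : Bool
  unify Bool ~ Bool
  unify Bool ~ Bool
let x : Bool
x : Bool
  unify Bool ~ Bool
  unify Int ~ Int
\v._ : f -> Int
\u._ : e -> f -> Int
  unify e -> f -> Int ~ Bool -> g
  unify e ~ Bool
  unify f -> Int ~ g
_ _ : f -> Int
  unify Int ~ Int
  unify Int ~ Int
  unify f -> Int ~ Bool -> h
  unify f ~ Bool
  unify Int ~ h
_ _ : Int
  unify Int ~ Int
p : i
\p._ : i -> i
  unify i -> i ~ Int -> j
  unify i ~ Int
  unify Int ~ j
_ _ : Int
let w : Int
  unify Int ~ Int
  unify Int ~ Int
  unify Int ~ Int
  unify Int ~ Int
  unify Int ~ Int
  unify Int ~ Int
let r : Bool
\s._ : k -> Int
let q : forall. k -> Int
  unify Int ~ Int
  unify Bool ~ Int
  FAIL: mismatch Bool ~ Int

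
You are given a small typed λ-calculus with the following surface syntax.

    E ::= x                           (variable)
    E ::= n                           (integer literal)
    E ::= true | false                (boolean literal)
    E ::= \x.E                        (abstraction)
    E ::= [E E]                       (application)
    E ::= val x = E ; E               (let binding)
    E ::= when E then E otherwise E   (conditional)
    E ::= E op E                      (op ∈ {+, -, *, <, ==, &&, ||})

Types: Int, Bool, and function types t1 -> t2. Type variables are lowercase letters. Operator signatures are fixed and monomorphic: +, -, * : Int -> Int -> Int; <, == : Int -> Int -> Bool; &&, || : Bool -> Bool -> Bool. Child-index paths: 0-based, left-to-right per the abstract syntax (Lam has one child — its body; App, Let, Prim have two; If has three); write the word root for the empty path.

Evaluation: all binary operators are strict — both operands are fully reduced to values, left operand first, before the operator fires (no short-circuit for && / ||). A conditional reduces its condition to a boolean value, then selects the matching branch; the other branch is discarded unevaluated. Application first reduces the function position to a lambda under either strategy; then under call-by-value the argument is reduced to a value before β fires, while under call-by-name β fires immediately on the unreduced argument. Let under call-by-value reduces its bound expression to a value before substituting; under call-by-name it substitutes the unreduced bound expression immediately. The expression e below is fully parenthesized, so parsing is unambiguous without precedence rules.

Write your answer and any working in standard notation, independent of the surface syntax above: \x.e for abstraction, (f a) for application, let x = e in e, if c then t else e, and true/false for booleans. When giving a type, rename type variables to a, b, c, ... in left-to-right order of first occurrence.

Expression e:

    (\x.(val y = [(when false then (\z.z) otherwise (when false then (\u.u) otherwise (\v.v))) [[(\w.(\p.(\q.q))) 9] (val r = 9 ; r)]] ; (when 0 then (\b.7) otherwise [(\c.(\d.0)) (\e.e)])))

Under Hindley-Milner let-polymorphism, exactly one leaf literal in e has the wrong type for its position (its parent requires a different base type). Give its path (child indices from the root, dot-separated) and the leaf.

Answer: 0.1.0 : 0

Working:
  unify Bool ~ Bool
z : b
\z._ : b -> b
  unify Bool ~ Bool
u : c
\u._ : c -> c
v : d
\v._ : d -> d
  unify c -> c ~ d -> d
  unify c ~ d
  unify d ~ d
  unify b -> b ~ d -> d
  unify b ~ d
  unify d ~ d
q : g
\q._ : g -> g
\p._ : f -> g -> g
\w._ : e -> f -> g -> g
  unify e -> f -> g -> g ~ Int -> h
  unify e ~ Int
  unify f -> g -> g ~ h
_ _ : f -> g -> g
let r : Int
r : Int
  unify f -> g -> g ~ Int -> i
  unify f ~ Int
  unify g -> g ~ i
_ _ : g -> g
  unify d -> d ~ (g -> g) -> j
  unify d ~ g -> g
  unify g -> g ~ j
_ _ : g -> g
let y : forall. g -> g
  unify Int ~ Bool
  FAIL: mismatch Int ~ Bool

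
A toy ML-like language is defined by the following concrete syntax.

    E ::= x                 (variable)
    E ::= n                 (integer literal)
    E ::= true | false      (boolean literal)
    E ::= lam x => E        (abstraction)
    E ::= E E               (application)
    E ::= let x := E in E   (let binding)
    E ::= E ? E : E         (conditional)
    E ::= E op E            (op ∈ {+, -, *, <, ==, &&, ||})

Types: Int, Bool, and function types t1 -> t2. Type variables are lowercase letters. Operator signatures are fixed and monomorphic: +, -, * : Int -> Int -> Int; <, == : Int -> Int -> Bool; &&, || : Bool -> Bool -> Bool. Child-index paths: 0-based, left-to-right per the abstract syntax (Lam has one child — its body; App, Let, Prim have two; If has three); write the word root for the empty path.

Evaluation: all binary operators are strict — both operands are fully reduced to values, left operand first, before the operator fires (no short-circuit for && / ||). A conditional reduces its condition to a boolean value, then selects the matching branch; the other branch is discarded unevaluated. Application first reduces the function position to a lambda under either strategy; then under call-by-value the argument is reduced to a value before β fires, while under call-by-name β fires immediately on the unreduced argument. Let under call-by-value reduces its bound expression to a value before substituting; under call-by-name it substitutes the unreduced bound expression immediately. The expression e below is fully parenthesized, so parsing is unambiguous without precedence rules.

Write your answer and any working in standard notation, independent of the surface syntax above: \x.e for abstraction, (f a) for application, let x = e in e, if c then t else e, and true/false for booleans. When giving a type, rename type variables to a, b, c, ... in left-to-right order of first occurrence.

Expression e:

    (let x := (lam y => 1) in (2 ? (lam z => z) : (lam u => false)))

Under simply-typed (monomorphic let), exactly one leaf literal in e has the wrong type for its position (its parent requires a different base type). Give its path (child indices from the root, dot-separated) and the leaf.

Answer: 1.0 : 2

Derivation:
\y._ : a -> Int
let x : a -> Int
  unify Int ~ Bool
  FAIL: mismatch Int ~ Bool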